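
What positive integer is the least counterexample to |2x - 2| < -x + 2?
Testing positive integers:
x = 1: LHS = |2·1 - 2| = |0| = 0, RHS = -1 + 2 = 1; 0 < 1 — holds
x = 2: LHS = |2·2 - 2| = |2| = 2, RHS = -2 + 2 = 0; 2 < 0 — FAILS  ← smallest positive counterexample

Answer: x = 2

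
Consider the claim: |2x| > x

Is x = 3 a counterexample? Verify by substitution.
Substitute x = 3 into the relation:
x = 3: LHS = |2·3| = |6| = 6; 6 > 3 — holds

The claim holds here, so x = 3 is not a counterexample. (A counterexample exists elsewhere, e.g. x = 0.)

Answer: No, x = 3 is not a counterexample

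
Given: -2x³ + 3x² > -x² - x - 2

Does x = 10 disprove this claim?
Substitute x = 10 into the relation:
x = 10: LHS = -2·10³ + 3·10² = -1700, RHS = -10² - 10 - 2 = -112; -1700 > -112 — FAILS

Since the claim fails at x = 10, this value is a counterexample.

Answer: Yes, x = 10 is a counterexample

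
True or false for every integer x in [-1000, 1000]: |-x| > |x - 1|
The claim fails at x = 0:
x = 0: LHS = |-0| = |0| = 0, RHS = |0 - 1| = |-1| = 1; 0 > 1 — FAILS

Because a single integer refutes it, the statement is false.

Answer: False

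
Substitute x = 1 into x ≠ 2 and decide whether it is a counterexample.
Substitute x = 1 into the relation:
x = 1: 1 ≠ 2 — holds

The claim holds here, so x = 1 is not a counterexample. (A counterexample exists elsewhere, e.g. x = 2.)

Answer: No, x = 1 is not a counterexample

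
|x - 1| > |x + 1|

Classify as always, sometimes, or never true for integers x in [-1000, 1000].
Holds at x = -1: LHS = |(-1) - 1| = |-2| = 2, RHS = |(-1) + 1| = |0| = 0; 2 > 0 — holds
Fails at x = 0: LHS = |0 - 1| = |-1| = 1, RHS = |0 + 1| = |1| = 1; 1 > 1 — FAILS
It is satisfied by some integers in the range but not all.

Answer: Sometimes true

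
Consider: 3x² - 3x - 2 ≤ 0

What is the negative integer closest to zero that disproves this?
Testing negative integers from -1 downward:
x = -1: LHS = 3·(-1)² - 3·(-1) - 2 = 4; 4 ≤ 0 — FAILS  ← closest negative counterexample to 0

Answer: x = -1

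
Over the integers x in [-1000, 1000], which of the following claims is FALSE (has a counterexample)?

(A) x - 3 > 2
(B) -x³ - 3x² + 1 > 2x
(A) x = 0: LHS = 0 - 3 = -3; -3 > 2 — FAILS
(B) x = 1: LHS = -1³ - 3·1² + 1 = -3, RHS = 2·1 = 2; -3 > 2 — FAILS

Answer: Both A and B are false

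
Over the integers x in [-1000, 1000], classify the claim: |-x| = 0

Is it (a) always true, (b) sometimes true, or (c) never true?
Holds at x = 0: LHS = |-0| = |0| = 0; 0 = 0 — holds
Fails at x = 1: LHS = |-1| = 1; 1 = 0 — FAILS
It is satisfied by some integers in the range but not all.

Answer: Sometimes true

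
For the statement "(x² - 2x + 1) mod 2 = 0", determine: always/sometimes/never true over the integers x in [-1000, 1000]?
Holds at x = 1: LHS = (1² - 2·1 + 1) mod 2 = 0 mod 2 = 0; 0 = 0 — holds
Fails at x = 0: LHS = (0² - 2·0 + 1) mod 2 = 1 mod 2 = 1; 1 = 0 — FAILS
It is satisfied by some integers in the range but not all.

Answer: Sometimes true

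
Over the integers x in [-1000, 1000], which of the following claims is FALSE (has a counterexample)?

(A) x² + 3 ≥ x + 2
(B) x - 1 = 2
(A) Over all integers in [-1000, 1000], LHS − RHS is smallest at x = 0, where it equals 1:
x = 0: LHS = 0² + 3 = 3, RHS = 0 + 2 = 2; 3 ≥ 2 — holds
At the ends of the range:
x = -1000: LHS = (-1000)² + 3 = 1000003, RHS = (-1000) + 2 = -998; 1000003 ≥ -998 — holds
x = 1000: LHS = 1000² + 3 = 1000003, RHS = 1000 + 2 = 1002; 1000003 ≥ 1002 — holds
Hence LHS − RHS is never negative, i.e. LHS ≥ RHS throughout, so the relation holds for every integer in [-1000, 1000].

(B) x = 0: LHS = 0 - 1 = -1; -1 = 2 — FAILS

Only (B) has a counterexample.

Answer: B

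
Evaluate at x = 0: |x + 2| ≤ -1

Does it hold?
x = 0: LHS = |0 + 2| = |2| = 2; 2 ≤ -1 — FAILS

The relation fails at x = 0, so x = 0 is a counterexample.

Answer: No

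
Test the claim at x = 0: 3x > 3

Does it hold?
x = 0: LHS = 3·0 = 0; 0 > 3 — FAILS

The relation fails at x = 0, so x = 0 is a counterexample.

Answer: No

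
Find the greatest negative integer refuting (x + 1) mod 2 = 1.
Testing negative integers from -1 downward:
x = -1: LHS = ((-1) + 1) mod 2 = 0 mod 2 = 0; 0 = 1 — FAILS  ← closest negative counterexample to 0

Answer: x = -1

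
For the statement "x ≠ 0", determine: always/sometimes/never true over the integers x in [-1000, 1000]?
Holds at x = 1: 1 ≠ 0 — holds
Fails at x = 0: 0 ≠ 0 — FAILS
It is satisfied by some integers in the range but not all.

Answer: Sometimes true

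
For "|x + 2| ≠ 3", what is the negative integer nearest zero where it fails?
Testing negative integers from -1 downward:
x = -1: LHS = |(-1) + 2| = |1| = 1; 1 ≠ 3 — holds
x = -2: LHS = |(-2) + 2| = |0| = 0; 0 ≠ 3 — holds
x = -3: LHS = |(-3) + 2| = |-1| = 1; 1 ≠ 3 — holds
x = -4: LHS = |(-4) + 2| = |-2| = 2; 2 ≠ 3 — holds
x = -5: LHS = |(-5) + 2| = |-3| = 3; 3 ≠ 3 — FAILS  ← closest negative counterexample to 0

Answer: x = -5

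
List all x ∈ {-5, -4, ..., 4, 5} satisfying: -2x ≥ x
Holds for: {-5, -4, -3, -2, -1, 0}
Fails for: {1, 2, 3, 4, 5}

Answer: {-5, -4, -3, -2, -1, 0}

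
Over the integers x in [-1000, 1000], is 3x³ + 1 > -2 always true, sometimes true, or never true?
Holds at x = 0: LHS = 3·0³ + 1 = 1; 1 > -2 — holds
Fails at x = -1: LHS = 3·(-1)³ + 1 = -2; -2 > -2 — FAILS
It is satisfied by some integers in the range but not all.

Answer: Sometimes true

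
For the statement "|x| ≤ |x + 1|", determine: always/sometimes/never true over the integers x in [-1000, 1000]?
Holds at x = 0: LHS = |0| = 0, RHS = |0 + 1| = |1| = 1; 0 ≤ 1 — holds
Fails at x = -1: LHS = |-1| = 1, RHS = |(-1) + 1| = |0| = 0; 1 ≤ 0 — FAILS
It is satisfied by some integers in the range but not all.

Answer: Sometimes true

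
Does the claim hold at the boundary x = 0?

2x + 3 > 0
x = 0: LHS = 2·0 + 3 = 3; 3 > 0 — holds

The relation is satisfied at x = 0.

Answer: Yes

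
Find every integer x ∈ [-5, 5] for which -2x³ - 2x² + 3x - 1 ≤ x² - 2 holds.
Holds for: {-2, -1, 1, 2, 3, 4, 5}
Fails for: {-5, -4, -3, 0}

Answer: {-2, -1, 1, 2, 3, 4, 5}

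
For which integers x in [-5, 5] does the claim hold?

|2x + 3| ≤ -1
An absolute value is never negative, so the left side is ≥ 0 for every x, while the right side is -1. Tightest case in [-5, 5] is x = -1:
x = -1: LHS = |2·(-1) + 3| = |1| = 1; 1 ≤ -1 — FAILS
Hence LHS − RHS is never zero or negative, i.e. LHS > RHS throughout, so the claimed relation (≤) fails for every integer in [-5, 5].

Answer: None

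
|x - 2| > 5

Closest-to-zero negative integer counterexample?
Testing negative integers from -1 downward:
x = -1: LHS = |(-1) - 2| = |-3| = 3; 3 > 5 — FAILS  ← closest negative counterexample to 0

Answer: x = -1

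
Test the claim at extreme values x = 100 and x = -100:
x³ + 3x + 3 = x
x = 100: LHS = 100³ + 3·100 + 3 = 1000303; 1000303 = 100 — FAILS
x = -100: LHS = (-100)³ + 3·(-100) + 3 = -1000297; -1000297 = -100 — FAILS

Answer: No, fails for both x = 100 and x = -100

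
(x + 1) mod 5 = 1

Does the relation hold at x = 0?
x = 0: LHS = (0 + 1) mod 5 = 1 mod 5 = 1; 1 = 1 — holds

The relation is satisfied at x = 0.

Answer: Yes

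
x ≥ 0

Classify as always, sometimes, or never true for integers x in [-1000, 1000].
Holds at x = 0: 0 ≥ 0 — holds
Fails at x = -1: -1 ≥ 0 — FAILS
It is satisfied by some integers in the range but not all.

Answer: Sometimes true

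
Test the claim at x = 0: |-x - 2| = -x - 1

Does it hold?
x = 0: LHS = |-0 - 2| = |-2| = 2, RHS = -0 - 1 = -1; 2 = -1 — FAILS

The relation fails at x = 0, so x = 0 is a counterexample.

Answer: No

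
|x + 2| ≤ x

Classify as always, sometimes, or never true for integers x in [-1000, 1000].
Over all integers in [-1000, 1000], LHS − RHS is smallest at x = 0, where it equals 2:
x = 0: LHS = |0 + 2| = |2| = 2; 2 ≤ 0 — FAILS
At the ends of the range:
x = -1000: LHS = |(-1000) + 2| = |-998| = 998; 998 ≤ -1000 — FAILS
x = 1000: LHS = |1000 + 2| = |1002| = 1002; 1002 ≤ 1000 — FAILS
Hence LHS − RHS is never zero or negative, i.e. LHS > RHS throughout, so the claimed relation (≤) fails for every integer in [-1000, 1000].

No integer in the range satisfies it.

Answer: Never true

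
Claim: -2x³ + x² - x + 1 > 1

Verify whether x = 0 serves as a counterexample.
Substitute x = 0 into the relation:
x = 0: LHS = -2·0³ + 0² - 0 + 1 = 1; 1 > 1 — FAILS

Since the claim fails at x = 0, this value is a counterexample.

Answer: Yes, x = 0 is a counterexample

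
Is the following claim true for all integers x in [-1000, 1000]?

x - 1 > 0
The claim fails at x = 0:
x = 0: LHS = 0 - 1 = -1; -1 > 0 — FAILS

Because a single integer refutes it, the statement is false.

Answer: False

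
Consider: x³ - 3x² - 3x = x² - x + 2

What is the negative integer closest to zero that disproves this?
Testing negative integers from -1 downward:
x = -1: LHS = (-1)³ - 3·(-1)² - 3·(-1) = -1, RHS = (-1)² - (-1) + 2 = 4; -1 = 4 — FAILS  ← closest negative counterexample to 0

Answer: x = -1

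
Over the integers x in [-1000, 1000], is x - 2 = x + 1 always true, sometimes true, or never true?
Over all integers in [-1000, 1000], LHS − RHS is always negative; it is closest to 0 at x = 0, where it equals -3:
x = 0: LHS = 0 - 2 = -2, RHS = 0 + 1 = 1; -2 = 1 — FAILS
At the ends of the range:
x = -1000: LHS = (-1000) - 2 = -1002, RHS = (-1000) + 1 = -999; -1002 = -999 — FAILS
x = 1000: LHS = 1000 - 2 = 998, RHS = 1000 + 1 = 1001; 998 = 1001 — FAILS
Hence LHS − RHS is never 0, i.e. the two sides are never equal, so the claimed relation (=) fails for every integer in [-1000, 1000].

No integer in the range satisfies it.

Answer: Never true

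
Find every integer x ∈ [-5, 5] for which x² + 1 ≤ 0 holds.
Over all integers in [-5, 5], LHS − RHS is smallest at x = 0, where it equals 1:
x = 0: LHS = 0² + 1 = 1; 1 ≤ 0 — FAILS
At the ends of the range:
x = -5: LHS = (-5)² + 1 = 26; 26 ≤ 0 — FAILS
x = 5: LHS = 5² + 1 = 26; 26 ≤ 0 — FAILS
Hence LHS − RHS is never zero or negative, i.e. LHS > RHS throughout, so the claimed relation (≤) fails for every integer in [-5, 5].

Answer: None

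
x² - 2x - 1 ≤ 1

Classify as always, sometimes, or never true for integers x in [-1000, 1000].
Holds at x = 0: LHS = 0² - 2·0 - 1 = -1; -1 ≤ 1 — holds
Fails at x = -1: LHS = (-1)² - 2·(-1) - 1 = 2; 2 ≤ 1 — FAILS
It is satisfied by some integers in the range but not all.

Answer: Sometimes true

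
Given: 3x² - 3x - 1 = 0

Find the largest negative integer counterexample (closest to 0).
Testing negative integers from -1 downward:
x = -1: LHS = 3·(-1)² - 3·(-1) - 1 = 5; 5 = 0 — FAILS  ← closest negative counterexample to 0

Answer: x = -1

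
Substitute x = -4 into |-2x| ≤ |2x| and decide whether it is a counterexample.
Substitute x = -4 into the relation:
x = -4: LHS = |-2·(-4)| = |8| = 8, RHS = |2·(-4)| = |-8| = 8; 8 ≤ 8 — holds

The relation holds at x = -4, so it is not a counterexample.

Answer: No, x = -4 is not a counterexample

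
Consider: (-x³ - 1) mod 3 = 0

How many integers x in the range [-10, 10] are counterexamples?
Counterexamples in [-10, 10]: {-9, -8, -6, -5, -3, -2, 0, 1, 3, 4, 6, 7, 9, 10}.

Counting them gives 14 values.

Answer: 14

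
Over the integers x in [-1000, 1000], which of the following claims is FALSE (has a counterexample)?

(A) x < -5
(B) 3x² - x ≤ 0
(A) x = 0: 0 < -5 — FAILS
(B) x = 1: LHS = 3·1² - 1 = 2; 2 ≤ 0 — FAILS

Answer: Both A and B are false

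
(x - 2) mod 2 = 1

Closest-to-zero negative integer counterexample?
Testing negative integers from -1 downward:
x = -1: LHS = ((-1) - 2) mod 2 = (-3) mod 2 = 1; 1 = 1 — holds
x = -2: LHS = ((-2) - 2) mod 2 = (-4) mod 2 = 0; 0 = 1 — FAILS  ← closest negative counterexample to 0

Answer: x = -2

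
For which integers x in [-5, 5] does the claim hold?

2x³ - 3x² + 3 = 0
Track d = LHS − RHS over the integers in [-5, 5]. Equality would need d = 0, but d changes sign only between consecutive integers, jumping over 0:
x = -1: LHS = 2·(-1)³ - 3·(-1)² + 3 = -2; -2 = 0 — FAILS  (d = -2)
x = 0: LHS = 2·0³ - 3·0² + 3 = 3; 3 = 0 — FAILS  (d = 3)
Away from these crossings d keeps a constant sign, and checking every integer in [-5, 5] confirms d ≠ 0 throughout. Hence the two sides are never equal, so the claimed relation (=) fails for every integer in [-5, 5].

Answer: None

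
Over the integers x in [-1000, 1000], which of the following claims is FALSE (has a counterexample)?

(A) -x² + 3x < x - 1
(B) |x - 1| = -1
(A) x = 0: LHS = -0² + 3·0 = 0, RHS = 0 - 1 = -1; 0 < -1 — FAILS
(B) x = 0: LHS = |0 - 1| = |-1| = 1; 1 = -1 — FAILS

Answer: Both A and B are false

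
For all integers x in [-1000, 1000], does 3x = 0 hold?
The claim fails at x = 1:
x = 1: LHS = 3·1 = 3; 3 = 0 — FAILS

Because a single integer refutes it, the statement is false.

Answer: False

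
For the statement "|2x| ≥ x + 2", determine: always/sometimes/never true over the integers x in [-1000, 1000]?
Holds at x = -1: LHS = |2·(-1)| = |-2| = 2, RHS = (-1) + 2 = 1; 2 ≥ 1 — holds
Fails at x = 0: LHS = |2·0| = |0| = 0, RHS = 0 + 2 = 2; 0 ≥ 2 — FAILS
It is satisfied by some integers in the range but not all.

Answer: Sometimes true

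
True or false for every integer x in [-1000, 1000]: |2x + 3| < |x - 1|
The claim fails at x = 0:
x = 0: LHS = |2·0 + 3| = |3| = 3, RHS = |0 - 1| = |-1| = 1; 3 < 1 — FAILS

Because a single integer refutes it, the statement is false.

Answer: False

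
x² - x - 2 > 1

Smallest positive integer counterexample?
Testing positive integers:
x = 1: LHS = 1² - 1 - 2 = -2; -2 > 1 — FAILS  ← smallest positive counterexample

Answer: x = 1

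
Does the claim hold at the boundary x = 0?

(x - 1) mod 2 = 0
x = 0: LHS = (0 - 1) mod 2 = (-1) mod 2 = 1; 1 = 0 — FAILS

The relation fails at x = 0, so x = 0 is a counterexample.

Answer: No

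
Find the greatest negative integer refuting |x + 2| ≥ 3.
Testing negative integers from -1 downward:
x = -1: LHS = |(-1) + 2| = |1| = 1; 1 ≥ 3 — FAILS  ← closest negative counterexample to 0

Answer: x = -1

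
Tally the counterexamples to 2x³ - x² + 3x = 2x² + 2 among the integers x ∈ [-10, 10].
Counterexamples in [-10, 10]: {-10, -9, -8, -7, -6, -5, -4, -3, -2, -1, 0, 2, 3, 4, 5, 6, 7, 8, 9, 10}.

Counting them gives 20 values.

Answer: 20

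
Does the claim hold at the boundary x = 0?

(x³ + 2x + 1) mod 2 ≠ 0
x = 0: LHS = (0³ + 2·0 + 1) mod 2 = 1 mod 2 = 1; 1 ≠ 0 — holds

The relation is satisfied at x = 0.

Answer: Yes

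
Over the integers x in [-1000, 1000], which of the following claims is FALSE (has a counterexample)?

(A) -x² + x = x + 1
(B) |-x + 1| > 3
(A) x = 0: LHS = -0² + 0 = 0, RHS = 0 + 1 = 1; 0 = 1 — FAILS
(B) x = 0: LHS = |-0 + 1| = |1| = 1; 1 > 3 — FAILS

Answer: Both A and B are false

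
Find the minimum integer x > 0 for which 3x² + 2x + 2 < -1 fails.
Testing positive integers:
x = 1: LHS = 3·1² + 2·1 + 2 = 7; 7 < -1 — FAILS  ← smallest positive counterexample

Answer: x = 1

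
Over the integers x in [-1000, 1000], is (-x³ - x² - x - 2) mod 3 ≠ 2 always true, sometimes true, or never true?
Holds at x = 0: LHS = (-0³ - 0² - 0 - 2) mod 3 = (-2) mod 3 = 1; 1 ≠ 2 — holds
Fails at x = -1: LHS = (-(-1)³ - (-1)² - (-1) - 2) mod 3 = (-1) mod 3 = 2; 2 ≠ 2 — FAILS
It is satisfied by some integers in the range but not all.

Answer: Sometimes true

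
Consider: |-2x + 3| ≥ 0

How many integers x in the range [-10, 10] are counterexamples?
An absolute value is never negative, so the left side is ≥ 0 for every x, while the right side is 0. Tightest case in [-10, 10] is x = 1:
x = 1: LHS = |-2·1 + 3| = |1| = 1; 1 ≥ 0 — holds
Hence LHS − RHS is never negative, i.e. LHS ≥ RHS throughout, so the relation holds for every integer in [-10, 10].

No counterexample appears in that range.

Answer: 0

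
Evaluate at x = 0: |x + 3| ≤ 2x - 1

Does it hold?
x = 0: LHS = |0 + 3| = |3| = 3, RHS = 2·0 - 1 = -1; 3 ≤ -1 — FAILS

The relation fails at x = 0, so x = 0 is a counterexample.

Answer: No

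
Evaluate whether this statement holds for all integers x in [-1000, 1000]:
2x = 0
The claim fails at x = 1:
x = 1: LHS = 2·1 = 2; 2 = 0 — FAILS

Because a single integer refutes it, the statement is false.

Answer: False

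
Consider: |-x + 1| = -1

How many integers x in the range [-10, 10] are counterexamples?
Counterexamples in [-10, 10]: {-10, -9, -8, -7, -6, -5, -4, -3, -2, -1, 0, 1, 2, 3, 4, 5, 6, 7, 8, 9, 10}.

Counting them gives 21 values.

Answer: 21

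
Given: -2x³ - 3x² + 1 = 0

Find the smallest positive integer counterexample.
Testing positive integers:
x = 1: LHS = -2·1³ - 3·1² + 1 = -4; -4 = 0 — FAILS  ← smallest positive counterexample

Answer: x = 1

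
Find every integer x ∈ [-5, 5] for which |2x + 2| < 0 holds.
An absolute value is never negative, so the left side is ≥ 0 for every x, while the right side is 0. Tightest case in [-5, 5] is x = -1:
x = -1: LHS = |2·(-1) + 2| = |0| = 0; 0 < 0 — FAILS
Hence LHS − RHS is never negative, i.e. LHS ≥ RHS throughout, so the claimed relation (<) fails for every integer in [-5, 5].

Answer: None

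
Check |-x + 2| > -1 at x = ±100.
x = 100: LHS = |-100 + 2| = |-98| = 98; 98 > -1 — holds
x = -100: LHS = |-(-100) + 2| = |102| = 102; 102 > -1 — holds

Answer: Yes, holds for both x = 100 and x = -100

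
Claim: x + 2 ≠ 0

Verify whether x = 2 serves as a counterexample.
Substitute x = 2 into the relation:
x = 2: LHS = 2 + 2 = 4; 4 ≠ 0 — holds

The claim holds here, so x = 2 is not a counterexample. (A counterexample exists elsewhere, e.g. x = -2.)

Answer: No, x = 2 is not a counterexample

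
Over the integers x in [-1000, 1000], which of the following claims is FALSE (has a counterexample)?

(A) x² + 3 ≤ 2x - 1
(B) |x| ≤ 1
(A) x = 0: LHS = 0² + 3 = 3, RHS = 2·0 - 1 = -1; 3 ≤ -1 — FAILS
(B) x = 2: LHS = |2| = 2; 2 ≤ 1 — FAILS

Answer: Both A and B are false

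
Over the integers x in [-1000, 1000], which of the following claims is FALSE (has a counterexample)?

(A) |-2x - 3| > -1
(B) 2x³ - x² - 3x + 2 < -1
(A) An absolute value is never negative, so the left side is ≥ 0 for every x, while the right side is -1. Tightest case in [-1000, 1000] is x = -1:
x = -1: LHS = |-2·(-1) - 3| = |-1| = 1; 1 > -1 — holds
Hence LHS − RHS is never zero or negative, i.e. LHS > RHS throughout, so the relation holds for every integer in [-1000, 1000].

(B) x = 0: LHS = 2·0³ - 0² - 3·0 + 2 = 2; 2 < -1 — FAILS

Only (B) has a counterexample.

Answer: B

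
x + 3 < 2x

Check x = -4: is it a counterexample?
Substitute x = -4 into the relation:
x = -4: LHS = (-4) + 3 = -1, RHS = 2·(-4) = -8; -1 < -8 — FAILS

Since the claim fails at x = -4, this value is a counterexample.

Answer: Yes, x = -4 is a counterexample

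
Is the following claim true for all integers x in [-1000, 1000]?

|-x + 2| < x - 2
The claim fails at x = 0:
x = 0: LHS = |-0 + 2| = |2| = 2, RHS = 0 - 2 = -2; 2 < -2 — FAILS

Because a single integer refutes it, the statement is false.

Answer: False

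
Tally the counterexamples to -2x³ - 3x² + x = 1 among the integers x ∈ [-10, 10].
Counterexamples in [-10, 10]: {-10, -9, -8, -7, -6, -5, -4, -3, -2, -1, 0, 1, 2, 3, 4, 5, 6, 7, 8, 9, 10}.

Counting them gives 21 values.

Answer: 21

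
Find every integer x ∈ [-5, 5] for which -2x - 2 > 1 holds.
Holds for: {-5, -4, -3, -2}
Fails for: {-1, 0, 1, 2, 3, 4, 5}

Answer: {-5, -4, -3, -2}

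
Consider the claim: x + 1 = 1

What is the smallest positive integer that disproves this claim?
Testing positive integers:
x = 1: LHS = 1 + 1 = 2; 2 = 1 — FAILS  ← smallest positive counterexample

Answer: x = 1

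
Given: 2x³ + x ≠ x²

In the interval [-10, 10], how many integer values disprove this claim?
Counterexamples in [-10, 10]: {0}.

Counting them gives 1 values.

Answer: 1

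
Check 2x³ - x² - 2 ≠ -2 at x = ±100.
x = 100: LHS = 2·100³ - 100² - 2 = 1989998; 1989998 ≠ -2 — holds
x = -100: LHS = 2·(-100)³ - (-100)² - 2 = -2010002; -2010002 ≠ -2 — holds

Answer: Yes, holds for both x = 100 and x = -100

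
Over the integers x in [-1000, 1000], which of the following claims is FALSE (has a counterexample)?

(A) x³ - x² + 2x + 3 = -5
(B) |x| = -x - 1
(A) x = 0: LHS = 0³ - 0² + 2·0 + 3 = 3; 3 = -5 — FAILS
(B) x = 0: LHS = |0| = 0, RHS = -0 - 1 = -1; 0 = -1 — FAILS

Answer: Both A and B are false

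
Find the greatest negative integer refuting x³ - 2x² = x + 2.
Testing negative integers from -1 downward:
x = -1: LHS = (-1)³ - 2·(-1)² = -3, RHS = (-1) + 2 = 1; -3 = 1 — FAILS  ← closest negative counterexample to 0

Answer: x = -1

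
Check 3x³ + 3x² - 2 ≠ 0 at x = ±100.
x = 100: LHS = 3·100³ + 3·100² - 2 = 3029998; 3029998 ≠ 0 — holds
x = -100: LHS = 3·(-100)³ + 3·(-100)² - 2 = -2970002; -2970002 ≠ 0 — holds

Answer: Yes, holds for both x = 100 and x = -100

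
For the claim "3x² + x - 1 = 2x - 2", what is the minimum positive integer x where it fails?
Testing positive integers:
x = 1: LHS = 3·1² + 1 - 1 = 3, RHS = 2·1 - 2 = 0; 3 = 0 — FAILS  ← smallest positive counterexample

Answer: x = 1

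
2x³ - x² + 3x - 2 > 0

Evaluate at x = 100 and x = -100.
x = 100: LHS = 2·100³ - 100² + 3·100 - 2 = 1990298; 1990298 > 0 — holds
x = -100: LHS = 2·(-100)³ - (-100)² + 3·(-100) - 2 = -2010302; -2010302 > 0 — FAILS

Answer: Partially: holds for x = 100, fails for x = -100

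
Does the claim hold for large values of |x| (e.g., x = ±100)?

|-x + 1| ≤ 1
x = 100: LHS = |-100 + 1| = |-99| = 99; 99 ≤ 1 — FAILS
x = -100: LHS = |-(-100) + 1| = |101| = 101; 101 ≤ 1 — FAILS

Answer: No, fails for both x = 100 and x = -100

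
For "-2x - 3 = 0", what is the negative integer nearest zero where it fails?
Testing negative integers from -1 downward:
x = -1: LHS = -2·(-1) - 3 = -1; -1 = 0 — FAILS  ← closest negative counterexample to 0

Answer: x = -1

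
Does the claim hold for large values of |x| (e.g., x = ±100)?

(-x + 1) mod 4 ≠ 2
x = 100: LHS = (-100 + 1) mod 4 = (-99) mod 4 = 1; 1 ≠ 2 — holds
x = -100: LHS = (-(-100) + 1) mod 4 = 101 mod 4 = 1; 1 ≠ 2 — holds

Answer: Yes, holds for both x = 100 and x = -100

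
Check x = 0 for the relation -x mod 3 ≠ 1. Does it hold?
x = 0: LHS = (-0) mod 3 = 0 mod 3 = 0; 0 ≠ 1 — holds

The relation is satisfied at x = 0.

Answer: Yes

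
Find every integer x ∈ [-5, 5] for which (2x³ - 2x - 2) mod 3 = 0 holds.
For a polynomial with integer coefficients, its value mod 3 depends only on x mod 3, so it suffices to check one representative of each residue class, x = 0, 1, 2:
x = 0: LHS = (2·0³ - 2·0 - 2) mod 3 = (-2) mod 3 = 1; 1 = 0 — FAILS
x = 1: LHS = (2·1³ - 2·1 - 2) mod 3 = (-2) mod 3 = 1; 1 = 0 — FAILS
x = 2: LHS = (2·2³ - 2·2 - 2) mod 3 = 10 mod 3 = 1; 1 = 0 — FAILS
The relation fails in every residue class, so the claimed relation (=) fails for every integer in [-5, 5].

Answer: None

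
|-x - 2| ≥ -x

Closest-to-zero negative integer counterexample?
Testing negative integers from -1 downward:
x = -1: LHS = |-(-1) - 2| = |-1| = 1, RHS = -(-1) = 1; 1 ≥ 1 — holds
x = -2: LHS = |-(-2) - 2| = |0| = 0, RHS = -(-2) = 2; 0 ≥ 2 — FAILS  ← closest negative counterexample to 0

Answer: x = -2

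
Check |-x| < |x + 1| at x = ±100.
x = 100: LHS = |-100| = 100, RHS = |100 + 1| = |101| = 101; 100 < 101 — holds
x = -100: LHS = |-(-100)| = |100| = 100, RHS = |(-100) + 1| = |-99| = 99; 100 < 99 — FAILS

Answer: Partially: holds for x = 100, fails for x = -100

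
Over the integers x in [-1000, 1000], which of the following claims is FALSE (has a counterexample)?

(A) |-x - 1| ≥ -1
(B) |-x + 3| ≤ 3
(A) An absolute value is never negative, so the left side is ≥ 0 for every x, while the right side is -1. Tightest case in [-1000, 1000] is x = -1:
x = -1: LHS = |-(-1) - 1| = |0| = 0; 0 ≥ -1 — holds
Hence LHS − RHS is never negative, i.e. LHS ≥ RHS throughout, so the relation holds for every integer in [-1000, 1000].

(B) x = -1: LHS = |-(-1) + 3| = |4| = 4; 4 ≤ 3 — FAILS

Only (B) has a counterexample.

Answer: B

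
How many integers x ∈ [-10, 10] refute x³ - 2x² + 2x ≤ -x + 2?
Counterexamples in [-10, 10]: {2, 3, 4, 5, 6, 7, 8, 9, 10}.

Counting them gives 9 values.

Answer: 9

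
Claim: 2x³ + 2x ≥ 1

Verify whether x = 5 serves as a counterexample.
Substitute x = 5 into the relation:
x = 5: LHS = 2·5³ + 2·5 = 260; 260 ≥ 1 — holds

The claim holds here, so x = 5 is not a counterexample. (A counterexample exists elsewhere, e.g. x = 0.)

Answer: No, x = 5 is not a counterexample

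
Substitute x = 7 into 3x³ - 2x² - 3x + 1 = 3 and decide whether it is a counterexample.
Substitute x = 7 into the relation:
x = 7: LHS = 3·7³ - 2·7² - 3·7 + 1 = 911; 911 = 3 — FAILS

Since the claim fails at x = 7, this value is a counterexample.

Answer: Yes, x = 7 is a counterexample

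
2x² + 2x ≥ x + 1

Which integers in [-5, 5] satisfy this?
Holds for: {-5, -4, -3, -2, -1, 1, 2, 3, 4, 5}
Fails for: {0}

Answer: {-5, -4, -3, -2, -1, 1, 2, 3, 4, 5}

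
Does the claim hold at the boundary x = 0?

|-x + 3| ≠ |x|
x = 0: LHS = |-0 + 3| = |3| = 3, RHS = |0| = 0; 3 ≠ 0 — holds

The relation is satisfied at x = 0.

Answer: Yes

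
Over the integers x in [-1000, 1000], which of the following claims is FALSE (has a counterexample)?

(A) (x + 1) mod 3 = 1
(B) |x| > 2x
(A) x = 1: LHS = (1 + 1) mod 3 = 2 mod 3 = 2; 2 = 1 — FAILS
(B) x = 0: LHS = |0| = 0, RHS = 2·0 = 0; 0 > 0 — FAILS

Answer: Both A and B are false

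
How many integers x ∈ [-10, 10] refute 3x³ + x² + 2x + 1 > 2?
Counterexamples in [-10, 10]: {-10, -9, -8, -7, -6, -5, -4, -3, -2, -1, 0}.

Counting them gives 11 values.

Answer: 11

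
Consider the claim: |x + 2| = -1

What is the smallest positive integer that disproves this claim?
Testing positive integers:
x = 1: LHS = |1 + 2| = |3| = 3; 3 = -1 — FAILS  ← smallest positive counterexample

Answer: x = 1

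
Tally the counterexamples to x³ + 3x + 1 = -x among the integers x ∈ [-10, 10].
Counterexamples in [-10, 10]: {-10, -9, -8, -7, -6, -5, -4, -3, -2, -1, 0, 1, 2, 3, 4, 5, 6, 7, 8, 9, 10}.

Counting them gives 21 values.

Answer: 21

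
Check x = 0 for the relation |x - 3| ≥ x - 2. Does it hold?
x = 0: LHS = |0 - 3| = |-3| = 3, RHS = 0 - 2 = -2; 3 ≥ -2 — holds

The relation is satisfied at x = 0.

Answer: Yes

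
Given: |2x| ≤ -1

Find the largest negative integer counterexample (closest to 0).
Testing negative integers from -1 downward:
x = -1: LHS = |2·(-1)| = |-2| = 2; 2 ≤ -1 — FAILS  ← closest negative counterexample to 0

Answer: x = -1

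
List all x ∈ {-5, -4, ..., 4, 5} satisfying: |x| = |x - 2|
Holds for: {1}
Fails for: {-5, -4, -3, -2, -1, 0, 2, 3, 4, 5}

Answer: {1}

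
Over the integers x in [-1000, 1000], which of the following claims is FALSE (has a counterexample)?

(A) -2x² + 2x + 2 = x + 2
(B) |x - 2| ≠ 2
(A) x = 1: LHS = -2·1² + 2·1 + 2 = 2, RHS = 1 + 2 = 3; 2 = 3 — FAILS
(B) x = 0: LHS = |0 - 2| = |-2| = 2; 2 ≠ 2 — FAILS

Answer: Both A and B are false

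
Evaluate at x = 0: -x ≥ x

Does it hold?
x = 0: LHS = -0 = 0; 0 ≥ 0 — holds

The relation is satisfied at x = 0.

Answer: Yes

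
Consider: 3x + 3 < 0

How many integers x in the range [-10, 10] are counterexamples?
Counterexamples in [-10, 10]: {-1, 0, 1, 2, 3, 4, 5, 6, 7, 8, 9, 10}.

Counting them gives 12 values.

Answer: 12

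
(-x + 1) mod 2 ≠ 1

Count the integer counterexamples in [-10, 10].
Counterexamples in [-10, 10]: {-10, -8, -6, -4, -2, 0, 2, 4, 6, 8, 10}.

Counting them gives 11 values.

Answer: 11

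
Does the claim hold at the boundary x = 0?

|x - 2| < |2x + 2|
x = 0: LHS = |0 - 2| = |-2| = 2, RHS = |2·0 + 2| = |2| = 2; 2 < 2 — FAILS

The relation fails at x = 0, so x = 0 is a counterexample.

Answer: No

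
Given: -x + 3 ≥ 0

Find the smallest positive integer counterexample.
Testing positive integers:
x = 1: LHS = -1 + 3 = 2; 2 ≥ 0 — holds
x = 2: LHS = -2 + 3 = 1; 1 ≥ 0 — holds
x = 3: LHS = -3 + 3 = 0; 0 ≥ 0 — holds
x = 4: LHS = -4 + 3 = -1; -1 ≥ 0 — FAILS  ← smallest positive counterexample

Answer: x = 4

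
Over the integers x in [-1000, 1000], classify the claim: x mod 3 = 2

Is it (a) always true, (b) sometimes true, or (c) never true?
Holds at x = -1: LHS = (-1) mod 3 = 2; 2 = 2 — holds
Fails at x = 0: LHS = 0 mod 3 = 0; 0 = 2 — FAILS
It is satisfied by some integers in the range but not all.

Answer: Sometimes true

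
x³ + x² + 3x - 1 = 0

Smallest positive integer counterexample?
Testing positive integers:
x = 1: LHS = 1³ + 1² + 3·1 - 1 = 4; 4 = 0 — FAILS  ← smallest positive counterexample

Answer: x = 1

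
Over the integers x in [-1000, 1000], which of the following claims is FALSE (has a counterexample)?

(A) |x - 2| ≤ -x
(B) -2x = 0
(A) x = 0: LHS = |0 - 2| = |-2| = 2, RHS = -0 = 0; 2 ≤ 0 — FAILS
(B) x = 1: LHS = -2·1 = -2; -2 = 0 — FAILS

Answer: Both A and B are false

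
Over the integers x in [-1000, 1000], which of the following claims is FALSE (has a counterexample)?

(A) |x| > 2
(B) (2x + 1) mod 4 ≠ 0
(A) x = 0: LHS = |0| = 0; 0 > 2 — FAILS

(B) For a polynomial with integer coefficients, its value mod 4 depends only on x mod 4, so it suffices to check one representative of each residue class, x = 0, 1, 2, 3:
x = 0: LHS = (2·0 + 1) mod 4 = 1 mod 4 = 1; 1 ≠ 0 — holds
x = 1: LHS = (2·1 + 1) mod 4 = 3 mod 4 = 3; 3 ≠ 0 — holds
x = 2: LHS = (2·2 + 1) mod 4 = 5 mod 4 = 1; 1 ≠ 0 — holds
x = 3: LHS = (2·3 + 1) mod 4 = 7 mod 4 = 3; 3 ≠ 0 — holds
The relation holds in every residue class, so the relation holds for every integer in [-1000, 1000].

Only (A) has a counterexample.

Answer: A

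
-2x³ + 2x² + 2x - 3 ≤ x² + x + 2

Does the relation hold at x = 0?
x = 0: LHS = -2·0³ + 2·0² + 2·0 - 3 = -3, RHS = 0² + 0 + 2 = 2; -3 ≤ 2 — holds

The relation is satisfied at x = 0.

Answer: Yes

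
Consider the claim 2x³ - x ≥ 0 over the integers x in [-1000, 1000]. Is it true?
The claim fails at x = -1:
x = -1: LHS = 2·(-1)³ - (-1) = -1; -1 ≥ 0 — FAILS

Because a single integer refutes it, the statement is false.

Answer: False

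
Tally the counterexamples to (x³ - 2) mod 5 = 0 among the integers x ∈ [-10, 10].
Counterexamples in [-10, 10]: {-10, -9, -8, -6, -5, -4, -3, -1, 0, 1, 2, 4, 5, 6, 7, 9, 10}.

Counting them gives 17 values.

Answer: 17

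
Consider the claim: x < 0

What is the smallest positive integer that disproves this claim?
Testing positive integers:
x = 1: 1 < 0 — FAILS  ← smallest positive counterexample

Answer: x = 1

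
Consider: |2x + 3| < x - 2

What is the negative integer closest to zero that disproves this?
Testing negative integers from -1 downward:
x = -1: LHS = |2·(-1) + 3| = |1| = 1, RHS = (-1) - 2 = -3; 1 < -3 — FAILS  ← closest negative counterexample to 0

Answer: x = -1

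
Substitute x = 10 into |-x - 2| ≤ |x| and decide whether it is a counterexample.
Substitute x = 10 into the relation:
x = 10: LHS = |-10 - 2| = |-12| = 12, RHS = |10| = 10; 12 ≤ 10 — FAILS

Since the claim fails at x = 10, this value is a counterexample.

Answer: Yes, x = 10 is a counterexample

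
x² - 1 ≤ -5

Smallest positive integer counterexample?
Testing positive integers:
x = 1: LHS = 1² - 1 = 0; 0 ≤ -5 — FAILS  ← smallest positive counterexample

Answer: x = 1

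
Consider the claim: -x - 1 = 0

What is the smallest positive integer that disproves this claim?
Testing positive integers:
x = 1: LHS = -1 - 1 = -2; -2 = 0 — FAILS  ← smallest positive counterexample

Answer: x = 1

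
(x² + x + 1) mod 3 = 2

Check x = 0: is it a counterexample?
Substitute x = 0 into the relation:
x = 0: LHS = (0² + 0 + 1) mod 3 = 1 mod 3 = 1; 1 = 2 — FAILS

Since the claim fails at x = 0, this value is a counterexample.

Answer: Yes, x = 0 is a counterexample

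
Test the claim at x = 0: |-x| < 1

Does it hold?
x = 0: LHS = |-0| = |0| = 0; 0 < 1 — holds

The relation is satisfied at x = 0.

Answer: Yes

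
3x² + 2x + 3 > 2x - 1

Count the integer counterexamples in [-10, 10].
Over all integers in [-10, 10], LHS − RHS is smallest at x = 0, where it equals 4:
x = 0: LHS = 3·0² + 2·0 + 3 = 3, RHS = 2·0 - 1 = -1; 3 > -1 — holds
At the ends of the range:
x = -10: LHS = 3·(-10)² + 2·(-10) + 3 = 283, RHS = 2·(-10) - 1 = -21; 283 > -21 — holds
x = 10: LHS = 3·10² + 2·10 + 3 = 323, RHS = 2·10 - 1 = 19; 323 > 19 — holds
Hence LHS − RHS is never zero or negative, i.e. LHS > RHS throughout, so the relation holds for every integer in [-10, 10].

No counterexample appears in that range.

Answer: 0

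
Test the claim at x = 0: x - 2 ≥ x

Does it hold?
x = 0: LHS = 0 - 2 = -2; -2 ≥ 0 — FAILS

The relation fails at x = 0, so x = 0 is a counterexample.

Answer: No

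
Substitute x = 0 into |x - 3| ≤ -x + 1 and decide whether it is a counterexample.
Substitute x = 0 into the relation:
x = 0: LHS = |0 - 3| = |-3| = 3, RHS = -0 + 1 = 1; 3 ≤ 1 — FAILS

Since the claim fails at x = 0, this value is a counterexample.

Answer: Yes, x = 0 is a counterexample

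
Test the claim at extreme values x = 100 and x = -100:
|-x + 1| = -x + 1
x = 100: LHS = |-100 + 1| = |-99| = 99, RHS = -100 + 1 = -99; 99 = -99 — FAILS
x = -100: LHS = |-(-100) + 1| = |101| = 101, RHS = -(-100) + 1 = 101; 101 = 101 — holds

Answer: Partially: fails for x = 100, holds for x = -100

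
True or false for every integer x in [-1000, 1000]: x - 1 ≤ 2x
The claim fails at x = -2:
x = -2: LHS = (-2) - 1 = -3, RHS = 2·(-2) = -4; -3 ≤ -4 — FAILS

Because a single integer refutes it, the statement is false.

Answer: False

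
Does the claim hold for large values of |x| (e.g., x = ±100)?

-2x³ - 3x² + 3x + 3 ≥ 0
x = 100: LHS = -2·100³ - 3·100² + 3·100 + 3 = -2029697; -2029697 ≥ 0 — FAILS
x = -100: LHS = -2·(-100)³ - 3·(-100)² + 3·(-100) + 3 = 1969703; 1969703 ≥ 0 — holds

Answer: Partially: fails for x = 100, holds for x = -100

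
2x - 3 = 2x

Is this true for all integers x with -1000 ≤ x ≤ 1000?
The claim fails at x = 0:
x = 0: LHS = 2·0 - 3 = -3, RHS = 2·0 = 0; -3 = 0 — FAILS

Because a single integer refutes it, the statement is false.

Answer: False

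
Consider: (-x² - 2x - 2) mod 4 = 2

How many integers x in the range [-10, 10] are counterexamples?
Counterexamples in [-10, 10]: {-9, -7, -5, -3, -1, 1, 3, 5, 7, 9}.

Counting them gives 10 values.

Answer: 10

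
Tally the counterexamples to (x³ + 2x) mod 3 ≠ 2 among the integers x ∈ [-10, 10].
For a polynomial with integer coefficients, its value mod 3 depends only on x mod 3, so it suffices to check one representative of each residue class, x = 0, 1, 2:
x = 0: LHS = (0³ + 2·0) mod 3 = 0 mod 3 = 0; 0 ≠ 2 — holds
x = 1: LHS = (1³ + 2·1) mod 3 = 3 mod 3 = 0; 0 ≠ 2 — holds
x = 2: LHS = (2³ + 2·2) mod 3 = 12 mod 3 = 0; 0 ≠ 2 — holds
The relation holds in every residue class, so the relation holds for every integer in [-10, 10].

No counterexample appears in that range.

Answer: 0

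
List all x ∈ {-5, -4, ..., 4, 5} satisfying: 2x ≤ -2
Holds for: {-5, -4, -3, -2, -1}
Fails for: {0, 1, 2, 3, 4, 5}

Answer: {-5, -4, -3, -2, -1}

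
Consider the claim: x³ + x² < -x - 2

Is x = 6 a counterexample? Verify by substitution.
Substitute x = 6 into the relation:
x = 6: LHS = 6³ + 6² = 252, RHS = -6 - 2 = -8; 252 < -8 — FAILS

Since the claim fails at x = 6, this value is a counterexample.

Answer: Yes, x = 6 is a counterexample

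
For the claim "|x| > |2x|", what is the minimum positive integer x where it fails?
Testing positive integers:
x = 1: LHS = |1| = 1, RHS = |2·1| = |2| = 2; 1 > 2 — FAILS  ← smallest positive counterexample

Answer: x = 1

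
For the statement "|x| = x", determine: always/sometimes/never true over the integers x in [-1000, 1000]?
Holds at x = 0: LHS = |0| = 0; 0 = 0 — holds
Fails at x = -1: LHS = |-1| = 1; 1 = -1 — FAILS
It is satisfied by some integers in the range but not all.

Answer: Sometimes true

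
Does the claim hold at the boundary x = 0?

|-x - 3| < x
x = 0: LHS = |-0 - 3| = |-3| = 3; 3 < 0 — FAILS

The relation fails at x = 0, so x = 0 is a counterexample.

Answer: No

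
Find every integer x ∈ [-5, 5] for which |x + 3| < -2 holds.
An absolute value is never negative, so the left side is ≥ 0 for every x, while the right side is -2. Tightest case in [-5, 5] is x = -3:
x = -3: LHS = |(-3) + 3| = |0| = 0; 0 < -2 — FAILS
Hence LHS − RHS is never negative, i.e. LHS ≥ RHS throughout, so the claimed relation (<) fails for every integer in [-5, 5].

Answer: None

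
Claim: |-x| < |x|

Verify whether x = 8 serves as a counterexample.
Substitute x = 8 into the relation:
x = 8: LHS = |-8| = 8, RHS = |8| = 8; 8 < 8 — FAILS

Since the claim fails at x = 8, this value is a counterexample.

Answer: Yes, x = 8 is a counterexample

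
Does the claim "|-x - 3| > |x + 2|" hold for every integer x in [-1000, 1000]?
The claim fails at x = -3:
x = -3: LHS = |-(-3) - 3| = |0| = 0, RHS = |(-3) + 2| = |-1| = 1; 0 > 1 — FAILS

Because a single integer refutes it, the statement is false.

Answer: False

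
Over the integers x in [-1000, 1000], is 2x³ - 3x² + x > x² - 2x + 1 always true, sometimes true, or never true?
Holds at x = 2: LHS = 2·2³ - 3·2² + 2 = 6, RHS = 2² - 2·2 + 1 = 1; 6 > 1 — holds
Fails at x = 0: LHS = 2·0³ - 3·0² + 0 = 0, RHS = 0² - 2·0 + 1 = 1; 0 > 1 — FAILS
It is satisfied by some integers in the range but not all.

Answer: Sometimes true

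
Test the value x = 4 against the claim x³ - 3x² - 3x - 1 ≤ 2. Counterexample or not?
Substitute x = 4 into the relation:
x = 4: LHS = 4³ - 3·4² - 3·4 - 1 = 3; 3 ≤ 2 — FAILS

Since the claim fails at x = 4, this value is a counterexample.

Answer: Yes, x = 4 is a counterexample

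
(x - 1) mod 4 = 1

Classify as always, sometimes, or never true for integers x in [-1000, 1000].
Holds at x = 2: LHS = (2 - 1) mod 4 = 1 mod 4 = 1; 1 = 1 — holds
Fails at x = 0: LHS = (0 - 1) mod 4 = (-1) mod 4 = 3; 3 = 1 — FAILS
It is satisfied by some integers in the range but not all.

Answer: Sometimes true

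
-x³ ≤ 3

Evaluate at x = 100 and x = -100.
x = 100: LHS = -100³ = -1000000; -1000000 ≤ 3 — holds
x = -100: LHS = -(-100)³ = 1000000; 1000000 ≤ 3 — FAILS

Answer: Partially: holds for x = 100, fails for x = -100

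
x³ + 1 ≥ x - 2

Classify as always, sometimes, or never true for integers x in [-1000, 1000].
Holds at x = 0: LHS = 0³ + 1 = 1, RHS = 0 - 2 = -2; 1 ≥ -2 — holds
Fails at x = -2: LHS = (-2)³ + 1 = -7, RHS = (-2) - 2 = -4; -7 ≥ -4 — FAILS
It is satisfied by some integers in the range but not all.

Answer: Sometimes true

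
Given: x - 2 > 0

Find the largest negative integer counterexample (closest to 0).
Testing negative integers from -1 downward:
x = -1: LHS = (-1) - 2 = -3; -3 > 0 — FAILS  ← closest negative counterexample to 0

Answer: x = -1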